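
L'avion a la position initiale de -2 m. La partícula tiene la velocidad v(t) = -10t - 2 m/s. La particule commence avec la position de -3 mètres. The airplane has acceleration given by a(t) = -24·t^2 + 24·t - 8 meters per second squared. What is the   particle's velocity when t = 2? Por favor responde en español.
Tenemos la velocidad v(t) = -10·t - 2. Sustituyendo t = 2: v(2) = -22.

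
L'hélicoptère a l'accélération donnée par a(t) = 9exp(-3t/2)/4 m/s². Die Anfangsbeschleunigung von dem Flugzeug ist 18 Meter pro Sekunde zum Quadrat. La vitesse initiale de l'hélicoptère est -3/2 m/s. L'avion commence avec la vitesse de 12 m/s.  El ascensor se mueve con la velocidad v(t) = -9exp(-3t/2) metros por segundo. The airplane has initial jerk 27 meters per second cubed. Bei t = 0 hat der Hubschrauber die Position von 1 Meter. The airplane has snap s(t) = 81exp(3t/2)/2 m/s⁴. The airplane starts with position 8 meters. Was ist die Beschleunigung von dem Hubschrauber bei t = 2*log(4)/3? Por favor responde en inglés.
From the given acceleration equation a(t) = 9·exp(-3·t/2)/4, we substitute t = 2*log(4)/3 to get a = 9/16.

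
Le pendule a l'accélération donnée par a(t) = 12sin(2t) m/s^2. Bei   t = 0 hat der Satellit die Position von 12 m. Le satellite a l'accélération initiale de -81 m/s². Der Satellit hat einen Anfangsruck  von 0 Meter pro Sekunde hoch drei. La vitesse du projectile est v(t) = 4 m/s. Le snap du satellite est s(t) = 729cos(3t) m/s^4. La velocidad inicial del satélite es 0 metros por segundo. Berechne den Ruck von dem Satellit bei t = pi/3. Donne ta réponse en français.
Pour résoudre ceci, nous devons prendre 1 intégrale de notre équation du snap s(t) = 729·cos(3·t). En prenant ∫s(t)dt et en appliquant j(0) = 0, nous trouvons j(t) = 243·sin(3·t). En utilisant j(t) = 243·sin(3·t) et en substituant t = pi/3, nous trouvons j = 0.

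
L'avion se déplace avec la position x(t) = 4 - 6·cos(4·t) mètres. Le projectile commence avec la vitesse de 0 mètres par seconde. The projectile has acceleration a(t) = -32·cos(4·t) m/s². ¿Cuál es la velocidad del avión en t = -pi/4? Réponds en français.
Nous devons dériver notre équation de la position x(t) = 4 - 6·cos(4·t) 1 fois. En prenant d/dt de x(t), nous trouvons v(t) = 24·sin(4·t). De l'équation de la vitesse v(t) = 24·sin(4·t), nous substituons t = -pi/4 pour obtenir v = 0.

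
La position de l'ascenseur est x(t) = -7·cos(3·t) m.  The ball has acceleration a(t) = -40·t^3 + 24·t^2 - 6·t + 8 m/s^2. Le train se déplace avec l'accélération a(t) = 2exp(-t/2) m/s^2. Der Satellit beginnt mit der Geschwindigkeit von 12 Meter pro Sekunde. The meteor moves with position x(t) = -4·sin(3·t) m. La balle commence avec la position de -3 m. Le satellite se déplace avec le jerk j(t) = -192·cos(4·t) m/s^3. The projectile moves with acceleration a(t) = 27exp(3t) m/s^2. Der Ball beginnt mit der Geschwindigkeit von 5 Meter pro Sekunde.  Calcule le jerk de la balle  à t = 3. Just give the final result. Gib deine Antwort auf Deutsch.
Die Antwort ist -942.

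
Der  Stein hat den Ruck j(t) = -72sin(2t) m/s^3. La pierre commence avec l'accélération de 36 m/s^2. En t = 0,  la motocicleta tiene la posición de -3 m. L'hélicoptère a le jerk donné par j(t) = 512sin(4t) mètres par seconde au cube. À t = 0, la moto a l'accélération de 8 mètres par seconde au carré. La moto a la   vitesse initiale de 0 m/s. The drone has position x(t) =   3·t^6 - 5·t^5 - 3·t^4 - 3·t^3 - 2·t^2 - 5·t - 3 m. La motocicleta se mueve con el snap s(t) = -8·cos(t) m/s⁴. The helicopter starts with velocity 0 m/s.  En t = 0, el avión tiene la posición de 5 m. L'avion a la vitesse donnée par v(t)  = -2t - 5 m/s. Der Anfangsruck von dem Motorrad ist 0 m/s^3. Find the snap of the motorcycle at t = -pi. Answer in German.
Mit s(t) = -8·cos(t) und Einsetzen von t = -pi, finden wir s = 8.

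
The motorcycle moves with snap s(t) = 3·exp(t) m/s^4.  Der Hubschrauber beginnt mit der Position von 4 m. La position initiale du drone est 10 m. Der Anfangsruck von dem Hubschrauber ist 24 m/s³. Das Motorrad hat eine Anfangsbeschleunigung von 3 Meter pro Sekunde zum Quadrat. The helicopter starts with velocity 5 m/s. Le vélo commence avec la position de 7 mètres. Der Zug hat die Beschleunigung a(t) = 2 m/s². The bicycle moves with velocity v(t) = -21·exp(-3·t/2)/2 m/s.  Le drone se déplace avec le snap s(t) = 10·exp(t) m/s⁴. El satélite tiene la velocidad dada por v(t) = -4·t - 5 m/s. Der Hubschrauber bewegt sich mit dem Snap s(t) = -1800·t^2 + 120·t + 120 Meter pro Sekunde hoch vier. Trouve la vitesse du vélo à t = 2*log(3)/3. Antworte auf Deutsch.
Aus der Gleichung für die Geschwindigkeit v(t) = -21·exp(-3·t/2)/2, setzen wir t = 2*log(3)/3 ein und erhalten v = -7/2.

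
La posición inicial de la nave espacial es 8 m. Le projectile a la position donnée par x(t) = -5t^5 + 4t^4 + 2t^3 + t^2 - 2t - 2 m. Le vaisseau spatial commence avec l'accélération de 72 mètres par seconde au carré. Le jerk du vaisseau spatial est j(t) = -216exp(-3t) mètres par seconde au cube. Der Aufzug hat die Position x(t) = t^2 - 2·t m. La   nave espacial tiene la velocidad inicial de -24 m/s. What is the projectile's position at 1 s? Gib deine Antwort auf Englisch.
Using x(t) = -5·t^5 + 4·t^4 + 2·t^3 + t^2 - 2·t - 2 and substituting t = 1, we find x = -2.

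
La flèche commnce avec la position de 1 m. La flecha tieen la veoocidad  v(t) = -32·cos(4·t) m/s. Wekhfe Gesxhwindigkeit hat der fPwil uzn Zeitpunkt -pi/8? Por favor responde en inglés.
We have velocity v(t) = -32·cos(4·t). Substituting t = -pi/8: v(-pi/8) = 0.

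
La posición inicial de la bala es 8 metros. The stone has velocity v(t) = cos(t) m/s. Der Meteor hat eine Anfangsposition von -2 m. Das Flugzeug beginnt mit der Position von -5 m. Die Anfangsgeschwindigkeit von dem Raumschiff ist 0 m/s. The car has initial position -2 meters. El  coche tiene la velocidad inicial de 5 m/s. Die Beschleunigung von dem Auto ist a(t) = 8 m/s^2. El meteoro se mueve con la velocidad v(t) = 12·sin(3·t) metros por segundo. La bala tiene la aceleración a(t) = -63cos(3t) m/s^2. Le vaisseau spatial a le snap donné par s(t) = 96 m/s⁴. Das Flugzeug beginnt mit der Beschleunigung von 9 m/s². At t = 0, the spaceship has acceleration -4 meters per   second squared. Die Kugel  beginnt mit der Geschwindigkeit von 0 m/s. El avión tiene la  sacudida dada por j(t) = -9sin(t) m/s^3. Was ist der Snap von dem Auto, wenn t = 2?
Um dies zu lösen, müssen wir 2 Ableitungen unserer Gleichung für die Beschleunigung a(t) = 8 nehmen. Mit d/dt von a(t) finden wir j(t) = 0. Mit d/dt von j(t) finden wir s(t) = 0. Mit s(t) = 0 und Einsetzen von t = 2, finden wir s = 0.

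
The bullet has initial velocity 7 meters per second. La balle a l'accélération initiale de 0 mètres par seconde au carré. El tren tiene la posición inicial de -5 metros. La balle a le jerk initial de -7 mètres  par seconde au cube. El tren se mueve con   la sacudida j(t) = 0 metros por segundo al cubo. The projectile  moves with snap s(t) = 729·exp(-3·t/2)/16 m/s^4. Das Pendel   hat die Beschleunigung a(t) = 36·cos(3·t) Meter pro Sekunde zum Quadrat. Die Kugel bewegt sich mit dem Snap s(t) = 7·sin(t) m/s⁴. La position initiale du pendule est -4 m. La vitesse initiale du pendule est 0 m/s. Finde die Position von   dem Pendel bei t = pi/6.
Um dies zu lösen, müssen wir 2 Stammfunktionen unserer Gleichung für die Beschleunigung a(t) = 36·cos(3·t) finden. Das Integral von der Beschleunigung ist die Geschwindigkeit. Mit v(0) = 0 erhalten wir v(t) = 12·sin(3·t). Das Integral von der Geschwindigkeit ist die Position. Mit x(0) = -4 erhalten wir x(t) = -4·cos(3·t). Wir haben die Position x(t) = -4·cos(3·t). Durch Einsetzen von t = pi/6: x(pi/6) = 0.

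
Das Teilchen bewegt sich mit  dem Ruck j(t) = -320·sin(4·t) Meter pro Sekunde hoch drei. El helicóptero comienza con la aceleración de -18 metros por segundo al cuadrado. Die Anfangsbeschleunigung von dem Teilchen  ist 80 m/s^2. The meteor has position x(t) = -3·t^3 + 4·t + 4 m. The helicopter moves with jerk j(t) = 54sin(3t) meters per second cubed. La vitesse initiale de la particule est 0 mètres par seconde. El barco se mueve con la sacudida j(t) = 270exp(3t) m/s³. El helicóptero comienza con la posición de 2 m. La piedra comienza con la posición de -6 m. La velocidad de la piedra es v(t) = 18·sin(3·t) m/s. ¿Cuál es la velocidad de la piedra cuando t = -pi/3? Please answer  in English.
From the given velocity equation v(t) = 18·sin(3·t), we substitute t = -pi/3 to get v = 0.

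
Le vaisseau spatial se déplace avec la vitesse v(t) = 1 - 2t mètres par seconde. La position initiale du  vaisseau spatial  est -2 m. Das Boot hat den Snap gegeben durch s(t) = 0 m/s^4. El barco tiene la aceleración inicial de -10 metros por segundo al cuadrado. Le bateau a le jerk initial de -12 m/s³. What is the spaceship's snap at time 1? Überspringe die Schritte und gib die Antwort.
At t = 1, s = 0.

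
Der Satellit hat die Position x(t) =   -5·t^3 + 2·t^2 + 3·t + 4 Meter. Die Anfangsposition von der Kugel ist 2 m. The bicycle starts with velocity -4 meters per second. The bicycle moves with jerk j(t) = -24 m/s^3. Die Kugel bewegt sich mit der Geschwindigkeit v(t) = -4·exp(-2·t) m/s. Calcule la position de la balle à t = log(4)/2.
En partant de la vitesse v(t) = -4·exp(-2·t), nous prenons 1 primitive. L'intégrale de la vitesse est la position. En utilisant x(0) = 2, nous obtenons x(t) = 2·exp(-2·t). En utilisant x(t) = 2·exp(-2·t) et en substituant t = log(4)/2, nous trouvons x = 1/2.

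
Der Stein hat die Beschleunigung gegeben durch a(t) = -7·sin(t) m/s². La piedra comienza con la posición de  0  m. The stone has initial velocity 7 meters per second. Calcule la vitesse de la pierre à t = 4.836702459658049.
Nous devons trouver la primitive de notre équation de l'accélération a(t) = -7·sin(t) 1 fois. En intégrant l'accélération et en utilisant la condition initiale v(0) = 7, nous obtenons v(t) = 7·cos(t). En utilisant v(t) = 7·cos(t) et en substituant t = 4.836702459658049, nous trouvons v = 0.867954778564928.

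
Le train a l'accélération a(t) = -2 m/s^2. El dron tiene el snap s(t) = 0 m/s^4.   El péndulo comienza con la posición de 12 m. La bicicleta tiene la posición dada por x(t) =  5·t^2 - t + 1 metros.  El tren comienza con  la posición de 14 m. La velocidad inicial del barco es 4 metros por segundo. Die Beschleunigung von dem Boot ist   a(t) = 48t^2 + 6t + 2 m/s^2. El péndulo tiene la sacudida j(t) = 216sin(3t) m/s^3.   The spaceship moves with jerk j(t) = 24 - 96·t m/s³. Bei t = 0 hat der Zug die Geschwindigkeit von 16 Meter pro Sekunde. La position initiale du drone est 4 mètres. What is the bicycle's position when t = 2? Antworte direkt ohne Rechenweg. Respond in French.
La réponse est 19.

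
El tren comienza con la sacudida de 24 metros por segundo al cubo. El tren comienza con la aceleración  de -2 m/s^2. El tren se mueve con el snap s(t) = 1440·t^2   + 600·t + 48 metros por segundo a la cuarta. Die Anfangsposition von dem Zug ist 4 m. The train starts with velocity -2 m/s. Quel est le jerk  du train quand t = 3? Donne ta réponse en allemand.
Um dies zu lösen, müssen wir 1 Integral unserer Gleichung für den Snap s(t) = 1440·t^2 + 600·t + 48 finden. Durch Integration von dem Snap und Verwendung der Anfangsbedingung j(0) = 24, erhalten wir j(t) = 480·t^3 + 300·t^2 + 48·t + 24. Aus der Gleichung für den Ruck j(t) = 480·t^3 + 300·t^2 + 48·t + 24, setzen wir t = 3 ein und erhalten j = 15828.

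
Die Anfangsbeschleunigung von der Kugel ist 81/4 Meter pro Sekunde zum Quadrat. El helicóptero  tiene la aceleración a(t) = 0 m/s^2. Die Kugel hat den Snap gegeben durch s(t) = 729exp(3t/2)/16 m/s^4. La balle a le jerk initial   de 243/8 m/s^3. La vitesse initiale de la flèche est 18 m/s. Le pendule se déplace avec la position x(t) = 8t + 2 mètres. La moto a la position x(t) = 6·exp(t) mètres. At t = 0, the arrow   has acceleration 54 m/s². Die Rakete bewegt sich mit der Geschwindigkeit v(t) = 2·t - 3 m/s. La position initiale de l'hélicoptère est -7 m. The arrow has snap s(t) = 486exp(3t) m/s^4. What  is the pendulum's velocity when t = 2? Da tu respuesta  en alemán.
Wir müssen unsere Gleichung für die Position x(t) = 8·t + 2 1-mal ableiten. Mit d/dt von x(t) finden wir v(t) = 8. Aus der Gleichung für die Geschwindigkeit v(t) = 8, setzen wir t = 2 ein und erhalten v = 8.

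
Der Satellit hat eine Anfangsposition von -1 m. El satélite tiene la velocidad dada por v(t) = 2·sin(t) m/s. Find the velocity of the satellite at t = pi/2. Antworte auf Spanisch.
Usando v(t) = 2·sin(t) y sustituyendo t = pi/2, encontramos v = 2.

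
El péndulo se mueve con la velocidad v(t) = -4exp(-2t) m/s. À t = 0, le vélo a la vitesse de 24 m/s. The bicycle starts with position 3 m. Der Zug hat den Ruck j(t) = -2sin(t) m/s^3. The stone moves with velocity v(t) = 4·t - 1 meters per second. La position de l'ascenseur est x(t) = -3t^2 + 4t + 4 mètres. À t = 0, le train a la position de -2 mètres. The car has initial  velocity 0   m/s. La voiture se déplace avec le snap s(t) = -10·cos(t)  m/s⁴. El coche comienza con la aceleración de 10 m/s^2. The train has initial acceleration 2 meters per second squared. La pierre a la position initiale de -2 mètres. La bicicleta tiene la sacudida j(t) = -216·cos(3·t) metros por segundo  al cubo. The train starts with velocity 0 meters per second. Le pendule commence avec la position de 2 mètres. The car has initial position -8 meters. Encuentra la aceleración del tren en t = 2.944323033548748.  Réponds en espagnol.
Debemos encontrar la integral de nuestra ecuación de la sacudida j(t) = -2·sin(t) 1 vez. Integrando la sacudida y usando la condición inicial a(0) = 2, obtenemos a(t) = 2·cos(t). Usando a(t) = 2·cos(t) y sustituyendo t = 2.944323033548748, encontramos a = -1.96121073348602.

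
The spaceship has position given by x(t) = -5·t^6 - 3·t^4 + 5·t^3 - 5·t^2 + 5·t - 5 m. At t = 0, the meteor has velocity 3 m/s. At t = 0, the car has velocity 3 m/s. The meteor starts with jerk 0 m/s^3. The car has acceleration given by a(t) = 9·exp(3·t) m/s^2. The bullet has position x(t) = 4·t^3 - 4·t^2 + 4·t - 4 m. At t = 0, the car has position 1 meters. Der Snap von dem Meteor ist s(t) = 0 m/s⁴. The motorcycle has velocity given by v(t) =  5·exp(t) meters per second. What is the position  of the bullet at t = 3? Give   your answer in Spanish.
Usando x(t) = 4·t^3 - 4·t^2 + 4·t - 4 y sustituyendo t = 3, encontramos x = 80.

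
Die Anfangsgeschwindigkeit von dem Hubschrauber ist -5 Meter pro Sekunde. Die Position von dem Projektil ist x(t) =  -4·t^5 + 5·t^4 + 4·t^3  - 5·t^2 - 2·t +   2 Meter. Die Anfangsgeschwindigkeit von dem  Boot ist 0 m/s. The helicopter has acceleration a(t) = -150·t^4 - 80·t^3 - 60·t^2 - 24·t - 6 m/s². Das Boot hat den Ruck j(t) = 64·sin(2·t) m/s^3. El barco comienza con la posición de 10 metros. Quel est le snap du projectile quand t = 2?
Pour résoudre ceci, nous devons prendre 4 dérivées de notre équation de la position x(t) = -4·t^5 + 5·t^4 + 4·t^3 - 5·t^2 - 2·t + 2. En dérivant la position, nous obtenons la vitesse: v(t) = -20·t^4 + 20·t^3 + 12·t^2 - 10·t - 2. La dérivée de la vitesse donne l'accélération: a(t) = -80·t^3 + 60·t^2 + 24·t - 10. En dérivant l'accélération, nous obtenons le jerk: j(t) = -240·t^2 + 120·t + 24. En prenant d/dt de j(t), nous trouvons s(t) = 120 - 480·t. En utilisant s(t) = 120 - 480·t et en substituant t = 2, nous trouvons s = -840.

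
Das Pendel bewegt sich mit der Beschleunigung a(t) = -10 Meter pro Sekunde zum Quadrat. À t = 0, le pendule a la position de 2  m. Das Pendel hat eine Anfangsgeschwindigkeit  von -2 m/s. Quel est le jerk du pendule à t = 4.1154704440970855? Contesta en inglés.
To solve this, we need to take 1 derivative of our acceleration equation a(t) = -10. Differentiating acceleration, we get jerk: j(t) = 0. We have jerk j(t) = 0. Substituting t = 4.1154704440970855: j(4.1154704440970855) = 0.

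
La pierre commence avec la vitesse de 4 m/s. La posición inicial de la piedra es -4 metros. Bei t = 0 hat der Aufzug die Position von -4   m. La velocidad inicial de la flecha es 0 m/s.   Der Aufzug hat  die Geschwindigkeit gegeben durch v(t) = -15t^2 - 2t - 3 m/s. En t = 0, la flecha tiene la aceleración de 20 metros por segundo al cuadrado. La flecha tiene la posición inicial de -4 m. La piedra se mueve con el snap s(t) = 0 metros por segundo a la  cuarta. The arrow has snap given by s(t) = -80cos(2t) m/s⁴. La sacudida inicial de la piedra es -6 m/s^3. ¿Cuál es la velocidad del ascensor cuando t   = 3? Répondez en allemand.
Aus der Gleichung für die Geschwindigkeit v(t) = -15·t^2 - 2·t - 3, setzen wir t = 3 ein und erhalten v = -144.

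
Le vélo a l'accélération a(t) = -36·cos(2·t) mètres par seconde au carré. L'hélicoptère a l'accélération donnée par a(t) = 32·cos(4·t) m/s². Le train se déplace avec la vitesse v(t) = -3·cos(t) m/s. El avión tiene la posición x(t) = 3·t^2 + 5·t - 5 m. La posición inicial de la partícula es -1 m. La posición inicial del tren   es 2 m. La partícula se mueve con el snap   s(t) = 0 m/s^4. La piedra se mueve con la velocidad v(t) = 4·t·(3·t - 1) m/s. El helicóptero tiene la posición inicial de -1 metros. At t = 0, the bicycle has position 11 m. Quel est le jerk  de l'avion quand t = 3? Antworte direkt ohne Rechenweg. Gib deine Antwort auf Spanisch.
La respuesta es 0.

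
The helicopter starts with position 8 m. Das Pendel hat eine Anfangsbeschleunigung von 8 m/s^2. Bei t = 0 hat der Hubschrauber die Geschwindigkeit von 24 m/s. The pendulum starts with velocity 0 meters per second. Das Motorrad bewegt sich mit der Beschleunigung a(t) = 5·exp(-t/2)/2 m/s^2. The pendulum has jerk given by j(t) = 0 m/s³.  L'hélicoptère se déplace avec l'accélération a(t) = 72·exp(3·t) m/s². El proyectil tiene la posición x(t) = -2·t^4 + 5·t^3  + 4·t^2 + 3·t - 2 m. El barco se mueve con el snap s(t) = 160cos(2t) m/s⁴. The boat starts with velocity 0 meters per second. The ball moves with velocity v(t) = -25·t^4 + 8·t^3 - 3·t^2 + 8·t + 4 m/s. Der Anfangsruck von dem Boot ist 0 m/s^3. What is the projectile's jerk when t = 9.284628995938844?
To solve this, we need to take 3 derivatives of our position equation x(t) = -2·t^4 + 5·t^3 + 4·t^2 + 3·t - 2. Differentiating position, we get velocity: v(t) = -8·t^3 + 15·t^2 + 8·t + 3. The derivative of velocity gives acceleration: a(t) = -24·t^2 + 30·t + 8. Differentiating acceleration, we get jerk: j(t) = 30 - 48·t. From the given jerk equation j(t) = 30 - 48·t, we substitute t = 9.284628995938844 to get j = -415.662191805064.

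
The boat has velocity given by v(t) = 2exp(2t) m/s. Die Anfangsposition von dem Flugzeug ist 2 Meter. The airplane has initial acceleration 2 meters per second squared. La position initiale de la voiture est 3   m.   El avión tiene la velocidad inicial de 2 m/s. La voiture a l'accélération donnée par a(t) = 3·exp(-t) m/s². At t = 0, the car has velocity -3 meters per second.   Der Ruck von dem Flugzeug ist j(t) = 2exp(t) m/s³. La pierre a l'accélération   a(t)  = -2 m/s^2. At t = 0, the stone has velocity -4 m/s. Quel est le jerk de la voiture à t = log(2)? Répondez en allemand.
Wir müssen unsere Gleichung für die Beschleunigung a(t) = 3·exp(-t) 1-mal ableiten. Mit d/dt von a(t) finden wir j(t) = -3·exp(-t). Wir haben den Ruck j(t) = -3·exp(-t). Durch Einsetzen von t = log(2): j(log(2)) = -3/2.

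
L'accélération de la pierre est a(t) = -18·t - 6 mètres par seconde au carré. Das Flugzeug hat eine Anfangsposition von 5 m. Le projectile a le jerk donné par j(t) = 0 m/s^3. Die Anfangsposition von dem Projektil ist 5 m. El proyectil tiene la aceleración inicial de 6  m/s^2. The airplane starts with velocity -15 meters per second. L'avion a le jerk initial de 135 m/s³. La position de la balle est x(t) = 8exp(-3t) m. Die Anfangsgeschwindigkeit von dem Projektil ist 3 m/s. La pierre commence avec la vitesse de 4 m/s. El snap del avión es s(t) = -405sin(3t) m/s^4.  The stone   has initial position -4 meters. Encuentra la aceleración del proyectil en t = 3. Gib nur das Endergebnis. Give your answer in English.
The acceleration at t = 3 is a = 6.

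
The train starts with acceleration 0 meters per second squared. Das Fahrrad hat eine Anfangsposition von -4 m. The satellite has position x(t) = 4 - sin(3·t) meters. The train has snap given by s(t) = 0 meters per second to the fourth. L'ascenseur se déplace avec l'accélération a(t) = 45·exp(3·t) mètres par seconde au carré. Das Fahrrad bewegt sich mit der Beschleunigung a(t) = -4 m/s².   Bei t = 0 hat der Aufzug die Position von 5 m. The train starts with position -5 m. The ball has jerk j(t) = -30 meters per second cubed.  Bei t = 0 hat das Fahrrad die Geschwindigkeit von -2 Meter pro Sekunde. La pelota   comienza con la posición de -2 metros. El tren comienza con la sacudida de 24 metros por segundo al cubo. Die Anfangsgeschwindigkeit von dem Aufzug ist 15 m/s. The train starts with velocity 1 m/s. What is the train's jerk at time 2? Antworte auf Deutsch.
Um dies zu lösen, müssen wir 1 Stammfunktion unserer Gleichung für den Snap s(t) = 0 finden. Die Stammfunktion von dem Snap, mit j(0) = 24, ergibt den Ruck: j(t) = 24. Wir haben den Ruck j(t) = 24. Durch Einsetzen von t = 2: j(2) = 24.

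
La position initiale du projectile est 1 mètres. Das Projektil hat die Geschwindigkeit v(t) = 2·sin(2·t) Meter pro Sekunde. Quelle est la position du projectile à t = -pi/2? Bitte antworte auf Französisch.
En partant de la vitesse v(t) = 2·sin(2·t), nous prenons 1 primitive. En intégrant la vitesse et en utilisant la condition initiale x(0) = 1, nous obtenons x(t) = 2 - cos(2·t). Nous avons la position x(t) = 2 - cos(2·t). En substituant t = -pi/2: x(-pi/2) = 3.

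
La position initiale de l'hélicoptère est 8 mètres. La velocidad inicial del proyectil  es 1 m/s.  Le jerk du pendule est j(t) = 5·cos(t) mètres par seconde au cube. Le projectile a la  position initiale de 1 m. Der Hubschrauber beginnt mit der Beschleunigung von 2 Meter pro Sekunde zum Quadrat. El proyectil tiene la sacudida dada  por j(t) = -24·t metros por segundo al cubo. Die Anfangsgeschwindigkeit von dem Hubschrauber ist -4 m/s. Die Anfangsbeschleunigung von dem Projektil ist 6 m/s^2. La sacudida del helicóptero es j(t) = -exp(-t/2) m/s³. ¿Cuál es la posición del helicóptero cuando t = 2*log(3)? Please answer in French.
En partant du jerk j(t) = -exp(-t/2), nous prenons 3 primitives. En intégrant le jerk et en utilisant la condition initiale a(0) = 2, nous obtenons a(t) = 2·exp(-t/2). L'intégrale de l'accélération est la vitesse. En utilisant v(0) = -4, nous obtenons v(t) = -4·exp(-t/2). En prenant ∫v(t)dt et en appliquant x(0) = 8, nous trouvons x(t) = 8·exp(-t/2). De l'équation de la position x(t) = 8·exp(-t/2), nous substituons t = 2*log(3) pour obtenir x = 8/3.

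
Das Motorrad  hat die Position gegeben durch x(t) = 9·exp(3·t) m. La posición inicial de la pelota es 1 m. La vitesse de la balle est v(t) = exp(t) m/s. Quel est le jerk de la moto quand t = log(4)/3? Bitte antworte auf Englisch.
Starting from position x(t) = 9·exp(3·t), we take 3 derivatives. Differentiating position, we get velocity: v(t) = 27·exp(3·t). Differentiating velocity, we get acceleration: a(t) = 81·exp(3·t). Differentiating acceleration, we get jerk: j(t) = 243·exp(3·t). Using j(t) = 243·exp(3·t) and substituting t = log(4)/3, we find j = 972.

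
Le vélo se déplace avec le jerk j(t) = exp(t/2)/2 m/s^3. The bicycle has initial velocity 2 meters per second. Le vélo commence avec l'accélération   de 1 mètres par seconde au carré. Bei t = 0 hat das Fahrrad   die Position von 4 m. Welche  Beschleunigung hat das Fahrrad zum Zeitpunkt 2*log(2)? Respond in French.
En partant du jerk j(t) = exp(t/2)/2, nous prenons 1 intégrale. En prenant ∫j(t)dt et en appliquant a(0) = 1, nous trouvons a(t) = exp(t/2). De l'équation de l'accélération a(t) = exp(t/2), nous substituons t = 2*log(2) pour obtenir a = 2.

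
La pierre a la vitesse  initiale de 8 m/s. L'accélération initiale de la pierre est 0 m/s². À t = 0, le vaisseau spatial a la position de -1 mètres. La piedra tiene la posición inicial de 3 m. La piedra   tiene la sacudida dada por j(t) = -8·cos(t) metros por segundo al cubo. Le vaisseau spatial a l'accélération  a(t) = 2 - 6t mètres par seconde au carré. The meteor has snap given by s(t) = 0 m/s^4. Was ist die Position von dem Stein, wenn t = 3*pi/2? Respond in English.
To solve this, we need to take 3 integrals of our jerk equation j(t) = -8·cos(t). Taking ∫j(t)dt and applying a(0) = 0, we find a(t) = -8·sin(t). Taking ∫a(t)dt and applying v(0) = 8, we find v(t) = 8·cos(t). Finding the integral of v(t) and using x(0) = 3: x(t) = 8·sin(t) + 3. We have position x(t) = 8·sin(t) + 3. Substituting t = 3*pi/2: x(3*pi/2) = -5.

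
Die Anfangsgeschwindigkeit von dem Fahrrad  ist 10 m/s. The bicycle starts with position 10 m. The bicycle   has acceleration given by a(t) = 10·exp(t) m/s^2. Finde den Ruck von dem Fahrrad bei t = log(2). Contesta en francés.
Nous devons dériver notre équation de l'accélération a(t) = 10·exp(t) 1 fois. La dérivée de l'accélération donne le jerk: j(t) = 10·exp(t). De l'équation du jerk j(t) = 10·exp(t), nous substituons t = log(2) pour obtenir j = 20.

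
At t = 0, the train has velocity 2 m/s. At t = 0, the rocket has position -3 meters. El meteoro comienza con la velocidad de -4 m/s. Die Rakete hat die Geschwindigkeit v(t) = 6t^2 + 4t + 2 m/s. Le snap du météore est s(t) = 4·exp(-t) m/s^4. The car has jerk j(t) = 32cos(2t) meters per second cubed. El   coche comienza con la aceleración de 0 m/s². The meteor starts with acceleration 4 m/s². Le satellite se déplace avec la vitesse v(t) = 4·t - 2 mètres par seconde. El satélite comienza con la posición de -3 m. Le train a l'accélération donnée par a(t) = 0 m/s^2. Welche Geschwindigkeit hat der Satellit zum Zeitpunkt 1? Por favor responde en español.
De la ecuación de la velocidad v(t) = 4·t - 2, sustituimos t = 1 para obtener v = 2.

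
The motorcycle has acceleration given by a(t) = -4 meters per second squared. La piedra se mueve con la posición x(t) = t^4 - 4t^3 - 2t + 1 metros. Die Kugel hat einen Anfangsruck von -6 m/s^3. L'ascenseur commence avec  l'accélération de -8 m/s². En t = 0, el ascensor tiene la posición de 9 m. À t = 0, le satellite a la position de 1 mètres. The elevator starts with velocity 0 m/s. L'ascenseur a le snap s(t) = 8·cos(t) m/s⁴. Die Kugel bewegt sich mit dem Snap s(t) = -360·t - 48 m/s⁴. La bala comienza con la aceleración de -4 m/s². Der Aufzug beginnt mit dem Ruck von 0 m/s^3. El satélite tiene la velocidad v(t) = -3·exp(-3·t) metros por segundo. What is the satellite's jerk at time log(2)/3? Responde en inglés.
We must differentiate our velocity equation v(t) = -3·exp(-3·t) 2 times. Differentiating velocity, we get acceleration: a(t) = 9·exp(-3·t). Taking d/dt of a(t), we find j(t) = -27·exp(-3·t). Using j(t) = -27·exp(-3·t) and substituting t = log(2)/3, we find j = -27/2.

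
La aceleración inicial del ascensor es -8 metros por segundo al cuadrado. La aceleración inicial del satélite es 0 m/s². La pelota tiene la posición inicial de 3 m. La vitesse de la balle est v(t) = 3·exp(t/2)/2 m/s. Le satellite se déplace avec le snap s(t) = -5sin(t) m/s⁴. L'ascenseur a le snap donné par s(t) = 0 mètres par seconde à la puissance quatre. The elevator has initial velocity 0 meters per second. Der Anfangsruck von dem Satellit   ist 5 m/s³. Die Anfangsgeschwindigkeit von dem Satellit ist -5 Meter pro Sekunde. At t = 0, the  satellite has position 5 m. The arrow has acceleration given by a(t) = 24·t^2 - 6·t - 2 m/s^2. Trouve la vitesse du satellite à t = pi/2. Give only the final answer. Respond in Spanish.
La respuesta es 0.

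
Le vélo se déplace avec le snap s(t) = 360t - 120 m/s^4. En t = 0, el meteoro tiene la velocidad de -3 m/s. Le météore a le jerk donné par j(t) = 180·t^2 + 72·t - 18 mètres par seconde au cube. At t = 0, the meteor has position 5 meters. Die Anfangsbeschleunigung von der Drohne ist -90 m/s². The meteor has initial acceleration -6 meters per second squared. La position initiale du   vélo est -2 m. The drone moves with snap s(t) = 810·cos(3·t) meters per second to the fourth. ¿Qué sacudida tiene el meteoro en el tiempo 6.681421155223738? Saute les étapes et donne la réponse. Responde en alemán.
j(6.681421155223738) = 8498.51228080094.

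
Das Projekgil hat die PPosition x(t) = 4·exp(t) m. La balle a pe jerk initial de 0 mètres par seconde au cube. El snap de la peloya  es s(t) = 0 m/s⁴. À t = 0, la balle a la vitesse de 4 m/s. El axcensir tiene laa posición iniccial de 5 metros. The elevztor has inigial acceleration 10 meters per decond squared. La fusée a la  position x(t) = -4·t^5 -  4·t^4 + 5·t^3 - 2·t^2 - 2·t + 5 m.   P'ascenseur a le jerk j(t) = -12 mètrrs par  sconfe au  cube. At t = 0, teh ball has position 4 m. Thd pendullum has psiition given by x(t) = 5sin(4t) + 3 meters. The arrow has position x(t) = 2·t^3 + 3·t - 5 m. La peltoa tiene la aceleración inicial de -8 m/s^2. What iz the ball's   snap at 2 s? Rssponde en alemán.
Wir haben den Snap s(t) = 0. Durch Einsetzen von t = 2: s(2) = 0.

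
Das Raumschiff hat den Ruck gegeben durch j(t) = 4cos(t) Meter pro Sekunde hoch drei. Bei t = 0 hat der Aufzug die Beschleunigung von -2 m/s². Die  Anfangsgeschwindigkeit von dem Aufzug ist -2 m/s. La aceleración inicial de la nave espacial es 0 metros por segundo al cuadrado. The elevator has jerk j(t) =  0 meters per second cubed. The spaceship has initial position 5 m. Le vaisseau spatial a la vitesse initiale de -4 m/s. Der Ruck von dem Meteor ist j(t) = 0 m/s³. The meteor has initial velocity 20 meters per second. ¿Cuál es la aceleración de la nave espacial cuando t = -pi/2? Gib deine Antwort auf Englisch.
We need to integrate our jerk equation j(t) = 4·cos(t) 1 time. The antiderivative of jerk, with a(0) = 0, gives acceleration: a(t) = 4·sin(t). Using a(t) = 4·sin(t) and substituting t = -pi/2, we find a = -4.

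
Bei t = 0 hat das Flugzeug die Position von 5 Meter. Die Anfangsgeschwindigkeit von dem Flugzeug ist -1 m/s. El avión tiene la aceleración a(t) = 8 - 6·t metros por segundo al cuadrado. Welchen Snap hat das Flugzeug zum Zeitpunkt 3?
Ausgehend von der Beschleunigung a(t) = 8 - 6·t, nehmen wir 2 Ableitungen. Die Ableitung von der Beschleunigung ergibt den Ruck: j(t) = -6. Durch Ableiten von dem Ruck erhalten wir den Snap: s(t) = 0. Mit s(t) = 0 und Einsetzen von t = 3, finden wir s = 0.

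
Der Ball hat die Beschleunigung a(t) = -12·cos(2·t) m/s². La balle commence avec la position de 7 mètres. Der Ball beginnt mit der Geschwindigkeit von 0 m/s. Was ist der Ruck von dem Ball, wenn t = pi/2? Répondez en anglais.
To solve this, we need to take 1 derivative of our acceleration equation a(t) = -12·cos(2·t). The derivative of acceleration gives jerk: j(t) = 24·sin(2·t). Using j(t) = 24·sin(2·t) and substituting t = pi/2, we find j = 0.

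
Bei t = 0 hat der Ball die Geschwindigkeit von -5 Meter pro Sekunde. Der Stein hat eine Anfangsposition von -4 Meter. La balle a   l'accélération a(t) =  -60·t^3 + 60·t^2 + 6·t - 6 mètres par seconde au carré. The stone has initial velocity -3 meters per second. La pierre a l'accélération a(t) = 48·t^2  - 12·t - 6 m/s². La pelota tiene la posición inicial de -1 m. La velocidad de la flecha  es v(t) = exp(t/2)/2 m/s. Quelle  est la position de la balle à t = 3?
Pour résoudre ceci, nous devons prendre 2 primitives de notre équation de l'accélération a(t) = -60·t^3 + 60·t^2 + 6·t - 6. En intégrant l'accélération et en utilisant la condition initiale v(0) = -5, nous obtenons v(t) = -15·t^4 + 20·t^3 + 3·t^2 - 6·t - 5. La primitive de la vitesse, avec x(0) = -1, donne la position: x(t) = -3·t^5 + 5·t^4 + t^3 - 3·t^2 - 5·t - 1. En utilisant x(t) = -3·t^5 + 5·t^4 + t^3 - 3·t^2 - 5·t - 1 et en substituant t = 3, nous trouvons x = -340.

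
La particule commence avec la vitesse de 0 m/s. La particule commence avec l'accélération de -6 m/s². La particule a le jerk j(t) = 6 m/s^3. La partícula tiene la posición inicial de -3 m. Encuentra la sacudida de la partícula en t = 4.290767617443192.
Usando j(t) = 6 y sustituyendo t = 4.290767617443192, encontramos j = 6.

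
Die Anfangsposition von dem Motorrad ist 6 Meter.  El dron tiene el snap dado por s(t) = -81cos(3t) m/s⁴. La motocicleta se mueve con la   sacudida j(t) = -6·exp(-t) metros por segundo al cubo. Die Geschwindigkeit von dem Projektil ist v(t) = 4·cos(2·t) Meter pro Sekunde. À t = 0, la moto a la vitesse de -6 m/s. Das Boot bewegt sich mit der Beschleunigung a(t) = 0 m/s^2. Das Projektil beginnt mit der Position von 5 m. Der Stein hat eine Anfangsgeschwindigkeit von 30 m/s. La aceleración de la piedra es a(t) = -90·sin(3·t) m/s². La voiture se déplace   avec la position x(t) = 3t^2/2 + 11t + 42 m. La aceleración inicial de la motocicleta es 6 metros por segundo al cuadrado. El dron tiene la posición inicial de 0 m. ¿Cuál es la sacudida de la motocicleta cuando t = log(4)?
De la ecuación de la sacudida j(t) = -6·exp(-t), sustituimos t = log(4) para obtener j = -3/2.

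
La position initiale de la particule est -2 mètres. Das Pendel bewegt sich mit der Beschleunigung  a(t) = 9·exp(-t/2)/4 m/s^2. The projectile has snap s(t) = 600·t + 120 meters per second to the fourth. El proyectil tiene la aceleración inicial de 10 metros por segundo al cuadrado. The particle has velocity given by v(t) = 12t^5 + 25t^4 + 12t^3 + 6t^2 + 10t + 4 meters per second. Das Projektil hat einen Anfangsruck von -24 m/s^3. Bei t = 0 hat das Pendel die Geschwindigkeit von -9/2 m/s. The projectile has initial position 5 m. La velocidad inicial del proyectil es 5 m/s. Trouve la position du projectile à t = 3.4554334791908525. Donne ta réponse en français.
Nous devons trouver l'intégrale de notre équation du snap s(t) = 600·t + 120 4 fois. En prenant ∫s(t)dt et en appliquant j(0) = -24, nous trouvons j(t) = 300·t^2 + 120·t - 24. La primitive du jerk, avec a(0) = 10, donne l'accélération: a(t) = 100·t^3 + 60·t^2 - 24·t + 10. La primitive de l'accélération, avec v(0) = 5, donne la vitesse: v(t) = 25·t^4 + 20·t^3 - 12·t^2 + 10·t + 5. En intégrant la vitesse et en utilisant la condition initiale x(0) = 5, nous obtenons x(t) = 5·t^5 + 5·t^4 - 4·t^3 + 5·t^2 + 5·t + 5. Nous avons la position x(t) = 5·t^5 + 5·t^4 - 4·t^3 + 5·t^2 + 5·t + 5. En substituant t = 3.4554334791908525: x(3.4554334791908525) = 3092.86958615870.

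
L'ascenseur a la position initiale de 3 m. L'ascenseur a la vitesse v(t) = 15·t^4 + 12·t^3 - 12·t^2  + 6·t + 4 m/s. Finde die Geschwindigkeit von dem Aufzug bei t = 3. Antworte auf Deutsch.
Mit v(t) = 15·t^4 + 12·t^3 - 12·t^2 + 6·t + 4 und Einsetzen von t = 3, finden wir v = 1453.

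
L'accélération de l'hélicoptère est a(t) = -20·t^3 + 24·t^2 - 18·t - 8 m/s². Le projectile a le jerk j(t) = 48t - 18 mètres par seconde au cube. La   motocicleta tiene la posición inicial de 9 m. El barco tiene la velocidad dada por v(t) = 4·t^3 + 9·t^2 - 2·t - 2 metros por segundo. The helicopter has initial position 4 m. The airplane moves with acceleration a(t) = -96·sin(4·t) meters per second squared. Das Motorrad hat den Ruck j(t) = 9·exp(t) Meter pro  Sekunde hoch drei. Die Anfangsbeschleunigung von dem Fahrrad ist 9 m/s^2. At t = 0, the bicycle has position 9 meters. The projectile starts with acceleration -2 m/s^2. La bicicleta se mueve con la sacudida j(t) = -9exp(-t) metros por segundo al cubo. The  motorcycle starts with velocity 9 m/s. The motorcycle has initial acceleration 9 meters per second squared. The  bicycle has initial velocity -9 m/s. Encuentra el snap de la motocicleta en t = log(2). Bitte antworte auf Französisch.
Nous devons dériver notre équation du jerk j(t) = 9·exp(t) 1 fois. En dérivant le jerk, nous obtenons le snap: s(t) = 9·exp(t). De l'équation du snap s(t) = 9·exp(t), nous substituons t = log(2) pour obtenir s = 18.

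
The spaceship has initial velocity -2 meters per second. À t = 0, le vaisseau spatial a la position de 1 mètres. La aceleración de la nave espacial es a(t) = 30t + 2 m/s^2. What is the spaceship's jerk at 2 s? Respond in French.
Pour résoudre ceci, nous devons prendre 1 dérivée de notre équation de l'accélération a(t) = 30·t + 2. La dérivée de l'accélération donne le jerk: j(t) = 30. De l'équation du jerk j(t) = 30, nous substituons t = 2 pour obtenir j = 30.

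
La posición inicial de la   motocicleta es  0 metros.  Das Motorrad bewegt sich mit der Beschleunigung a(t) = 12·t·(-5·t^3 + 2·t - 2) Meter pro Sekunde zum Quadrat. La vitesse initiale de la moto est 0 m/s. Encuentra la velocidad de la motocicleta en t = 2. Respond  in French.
En partant de l'accélération a(t) = 12·t·(-5·t^3 + 2·t - 2), nous prenons 1 primitive. La primitive de l'accélération, avec v(0) = 0, donne la vitesse: v(t) = t^2·(-12·t^3 + 8·t - 12). En utilisant v(t) = t^2·(-12·t^3 + 8·t - 12) et en substituant t = 2, nous trouvons v = -368.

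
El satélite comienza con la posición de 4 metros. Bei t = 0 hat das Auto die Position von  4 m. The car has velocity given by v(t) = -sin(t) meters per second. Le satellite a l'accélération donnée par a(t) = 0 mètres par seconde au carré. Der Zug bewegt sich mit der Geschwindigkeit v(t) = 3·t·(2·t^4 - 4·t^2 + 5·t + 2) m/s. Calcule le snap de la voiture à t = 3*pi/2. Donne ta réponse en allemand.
Um dies zu lösen, müssen wir 3 Ableitungen unserer Gleichung für die Geschwindigkeit v(t) = -sin(t) nehmen. Die Ableitung von der Geschwindigkeit ergibt die Beschleunigung: a(t) = -cos(t). Mit d/dt von a(t) finden wir j(t) = sin(t). Mit d/dt von j(t) finden wir s(t) = cos(t). Aus der Gleichung für den Snap s(t) = cos(t), setzen wir t = 3*pi/2 ein und erhalten s = 0.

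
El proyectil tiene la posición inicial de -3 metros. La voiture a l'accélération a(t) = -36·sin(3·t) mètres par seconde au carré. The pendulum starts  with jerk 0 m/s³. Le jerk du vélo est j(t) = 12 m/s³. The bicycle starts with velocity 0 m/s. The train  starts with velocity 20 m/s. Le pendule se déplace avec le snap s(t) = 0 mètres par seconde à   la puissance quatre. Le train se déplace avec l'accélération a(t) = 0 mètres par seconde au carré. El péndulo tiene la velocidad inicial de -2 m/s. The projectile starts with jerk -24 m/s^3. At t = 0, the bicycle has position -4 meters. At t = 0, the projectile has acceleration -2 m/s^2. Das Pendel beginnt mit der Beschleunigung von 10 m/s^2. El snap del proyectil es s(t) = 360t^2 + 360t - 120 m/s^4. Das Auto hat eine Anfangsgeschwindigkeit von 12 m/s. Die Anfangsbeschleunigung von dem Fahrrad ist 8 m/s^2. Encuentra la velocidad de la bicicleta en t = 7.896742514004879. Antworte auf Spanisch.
Partiendo de la sacudida j(t) = 12, tomamos 2 antiderivadas. Integrando la sacudida y usando la condición inicial a(0) = 8, obtenemos a(t) = 12·t + 8. Integrando la aceleración y usando la condición inicial v(0) = 0, obtenemos v(t) = 2·t·(3·t + 4). De la ecuación de la velocidad v(t) = 2·t·(3·t + 4), sustituimos t = 7.896742514004879 para obtener v = 437.325194106992.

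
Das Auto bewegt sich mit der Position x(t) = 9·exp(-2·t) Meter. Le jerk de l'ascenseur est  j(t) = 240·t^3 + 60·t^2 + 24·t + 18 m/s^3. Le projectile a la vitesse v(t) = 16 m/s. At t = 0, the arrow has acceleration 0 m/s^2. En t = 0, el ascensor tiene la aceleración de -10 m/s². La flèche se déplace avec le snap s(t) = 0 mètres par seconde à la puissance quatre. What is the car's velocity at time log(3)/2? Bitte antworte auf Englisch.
To solve this, we need to take 1 derivative of our position equation x(t) = 9·exp(-2·t). Differentiating position, we get velocity: v(t) = -18·exp(-2·t). We have velocity v(t) = -18·exp(-2·t). Substituting t = log(3)/2: v(log(3)/2) = -6.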